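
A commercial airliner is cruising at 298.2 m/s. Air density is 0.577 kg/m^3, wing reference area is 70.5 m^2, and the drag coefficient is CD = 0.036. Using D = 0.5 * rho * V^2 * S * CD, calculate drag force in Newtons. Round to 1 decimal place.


Step 1: Dynamic pressure q = 0.5 * 0.577 * 298.2^2 = 25654.3547 Pa
Step 2: Drag D = q * S * CD = 25654.3547 * 70.5 * 0.036
Step 3: D = 65110.8 N

65110.8


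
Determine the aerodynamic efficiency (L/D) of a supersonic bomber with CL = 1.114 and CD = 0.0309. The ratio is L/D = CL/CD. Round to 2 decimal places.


Step 1: L/D = CL / CD = 1.114 / 0.0309
Step 2: L/D = 36.05

36.05


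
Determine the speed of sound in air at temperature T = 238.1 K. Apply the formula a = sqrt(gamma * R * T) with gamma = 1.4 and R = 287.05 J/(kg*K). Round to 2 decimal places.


Step 1: gamma * R * T = 1.4 * 287.05 * 238.1 = 95685.247
Step 2: a = sqrt(95685.247) = 309.33 m/s

309.33


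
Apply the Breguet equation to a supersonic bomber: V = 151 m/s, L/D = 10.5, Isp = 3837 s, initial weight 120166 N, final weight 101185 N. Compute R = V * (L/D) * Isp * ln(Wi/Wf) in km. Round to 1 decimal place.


Step 1: Coefficient = V * (L/D) * Isp = 151 * 10.5 * 3837 = 6083563.5 m
Step 2: Wi/Wf = 120166 / 101185 = 1.187587
Step 3: ln(1.187587) = 0.171924
Step 4: R = 6083563.5 * 0.171924 = 1045908.1 m = 1045.9 km

1045.9


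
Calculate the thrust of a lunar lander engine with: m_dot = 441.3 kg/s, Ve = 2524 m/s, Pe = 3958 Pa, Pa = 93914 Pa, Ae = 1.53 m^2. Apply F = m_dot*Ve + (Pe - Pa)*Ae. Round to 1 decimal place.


Step 1: Momentum thrust = m_dot * Ve = 441.3 * 2524 = 1113841.2 N
Step 2: Pressure thrust = (Pe - Pa) * Ae = (3958 - 93914) * 1.53 = -137632.68 N
Step 3: Total thrust F = 1113841.2 + -137632.68 = 976208.5 N

976208.5


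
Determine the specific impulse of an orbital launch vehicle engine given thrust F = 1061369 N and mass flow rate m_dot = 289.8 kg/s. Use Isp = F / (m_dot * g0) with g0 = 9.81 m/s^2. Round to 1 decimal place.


Step 1: m_dot * g0 = 289.8 * 9.81 = 2842.94
Step 2: Isp = 1061369 / 2842.94 = 373.3 s

373.3


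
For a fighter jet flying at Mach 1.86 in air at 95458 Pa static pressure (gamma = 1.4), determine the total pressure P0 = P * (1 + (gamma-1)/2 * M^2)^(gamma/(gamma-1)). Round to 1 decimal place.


Step 1: (gamma-1)/2 * M^2 = 0.2 * 3.4596 = 0.69192
Step 2: 1 + 0.69192 = 1.69192
Step 3: Exponent gamma/(gamma-1) = 3.5
Step 4: P0 = 95458 * 1.69192^3.5 = 601369.9 Pa

601369.9


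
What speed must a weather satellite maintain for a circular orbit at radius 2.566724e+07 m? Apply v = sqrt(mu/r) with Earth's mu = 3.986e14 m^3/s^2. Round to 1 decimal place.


Step 1: mu / r = 3.986e14 / 2.566724e+07 = 15529523.2366
Step 2: v = sqrt(15529523.2366) = 3940.8 m/s

3940.8


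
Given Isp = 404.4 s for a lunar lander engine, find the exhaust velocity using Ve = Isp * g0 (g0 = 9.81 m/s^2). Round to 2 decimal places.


Step 1: Ve = Isp * g0 = 404.4 * 9.81
Step 2: Ve = 3967.16 m/s

3967.16


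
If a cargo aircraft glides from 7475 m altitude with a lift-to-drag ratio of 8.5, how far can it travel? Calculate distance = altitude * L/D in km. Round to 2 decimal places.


Step 1: Glide distance = altitude * L/D = 7475 * 8.5 = 63537.5 m
Step 2: Convert to km: 63537.5 / 1000 = 63.54 km

63.54


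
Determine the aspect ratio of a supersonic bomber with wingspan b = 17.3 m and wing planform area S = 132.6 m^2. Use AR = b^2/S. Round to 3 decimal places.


Step 1: b^2 = 17.3^2 = 299.29
Step 2: AR = 299.29 / 132.6 = 2.257

2.257


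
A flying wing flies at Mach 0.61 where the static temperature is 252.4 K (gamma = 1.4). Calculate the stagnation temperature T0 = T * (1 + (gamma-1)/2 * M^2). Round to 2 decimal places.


Step 1: (gamma-1)/2 = 0.2
Step 2: M^2 = 0.3721
Step 3: 1 + 0.2 * 0.3721 = 1.07442
Step 4: T0 = 252.4 * 1.07442 = 271.18 K

271.18


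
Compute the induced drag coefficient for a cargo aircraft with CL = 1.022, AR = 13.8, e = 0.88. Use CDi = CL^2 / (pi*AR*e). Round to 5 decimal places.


Step 1: CL^2 = 1.022^2 = 1.044484
Step 2: pi * AR * e = 3.14159 * 13.8 * 0.88 = 38.151501
Step 3: CDi = 1.044484 / 38.151501 = 0.02738

0.02738


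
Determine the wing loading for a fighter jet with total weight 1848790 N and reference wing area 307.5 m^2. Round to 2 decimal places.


Step 1: Wing loading = W / S = 1848790 / 307.5
Step 2: Wing loading = 6012.33 N/m^2

6012.33


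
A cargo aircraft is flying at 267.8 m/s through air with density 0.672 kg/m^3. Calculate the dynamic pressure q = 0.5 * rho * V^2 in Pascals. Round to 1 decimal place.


Step 1: V^2 = 267.8^2 = 71716.84
Step 2: q = 0.5 * 0.672 * 71716.84
Step 3: q = 24096.9 Pa

24096.9


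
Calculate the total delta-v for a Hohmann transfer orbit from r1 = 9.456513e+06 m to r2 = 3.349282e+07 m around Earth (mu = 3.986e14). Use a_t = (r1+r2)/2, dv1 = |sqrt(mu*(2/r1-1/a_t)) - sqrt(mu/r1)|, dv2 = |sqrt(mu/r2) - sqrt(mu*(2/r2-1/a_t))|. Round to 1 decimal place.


Step 1: Transfer semi-major axis a_t = (9.456513e+06 + 3.349282e+07) / 2 = 2.147467e+07 m
Step 2: v1 (circular at r1) = sqrt(mu/r1) = 6492.37 m/s
Step 3: v_t1 = sqrt(mu*(2/r1 - 1/a_t)) = 8108.04 m/s
Step 4: dv1 = |8108.04 - 6492.37| = 1615.67 m/s
Step 5: v2 (circular at r2) = 3449.79 m/s, v_t2 = 2289.26 m/s
Step 6: dv2 = |3449.79 - 2289.26| = 1160.53 m/s
Step 7: Total delta-v = 1615.67 + 1160.53 = 2776.2 m/s

2776.2


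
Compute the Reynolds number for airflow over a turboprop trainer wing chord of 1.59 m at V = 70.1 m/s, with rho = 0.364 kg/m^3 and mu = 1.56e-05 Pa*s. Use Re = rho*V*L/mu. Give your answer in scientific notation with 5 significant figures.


Step 1: Numerator = rho * V * L = 0.364 * 70.1 * 1.59 = 40.571076
Step 2: Re = 40.571076 / 1.56e-05
Step 3: Re = 2.6007e+06

2.6007e+06


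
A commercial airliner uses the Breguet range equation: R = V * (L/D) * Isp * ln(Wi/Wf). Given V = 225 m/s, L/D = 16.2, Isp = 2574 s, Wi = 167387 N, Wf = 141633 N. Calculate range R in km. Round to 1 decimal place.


Step 1: Coefficient = V * (L/D) * Isp = 225 * 16.2 * 2574 = 9382230.0 m
Step 2: Wi/Wf = 167387 / 141633 = 1.181836
Step 3: ln(1.181836) = 0.167069
Step 4: R = 9382230.0 * 0.167069 = 1567482.5 m = 1567.5 km

1567.5


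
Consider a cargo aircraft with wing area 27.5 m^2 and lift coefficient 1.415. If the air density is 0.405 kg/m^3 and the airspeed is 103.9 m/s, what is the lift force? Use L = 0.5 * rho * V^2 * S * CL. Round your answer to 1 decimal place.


Step 1: Calculate dynamic pressure q = 0.5 * 0.405 * 103.9^2 = 0.5 * 0.405 * 10795.21 = 2186.03 Pa
Step 2: Multiply by wing area and lift coefficient: L = 2186.03 * 27.5 * 1.415
Step 3: L = 60115.8257 * 1.415 = 85063.9 N

85063.9


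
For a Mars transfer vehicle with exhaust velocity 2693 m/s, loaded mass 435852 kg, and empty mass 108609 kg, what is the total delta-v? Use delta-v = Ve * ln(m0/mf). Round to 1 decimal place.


Step 1: Mass ratio m0/mf = 435852 / 108609 = 4.013038
Step 2: ln(4.013038) = 1.389548
Step 3: delta-v = 2693 * 1.389548 = 3742.1 m/s

3742.1


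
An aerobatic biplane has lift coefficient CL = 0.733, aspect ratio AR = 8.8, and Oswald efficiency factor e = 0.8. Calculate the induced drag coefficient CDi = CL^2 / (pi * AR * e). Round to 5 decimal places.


Step 1: CL^2 = 0.733^2 = 0.537289
Step 2: pi * AR * e = 3.14159 * 8.8 * 0.8 = 22.116812
Step 3: CDi = 0.537289 / 22.116812 = 0.02429

0.02429


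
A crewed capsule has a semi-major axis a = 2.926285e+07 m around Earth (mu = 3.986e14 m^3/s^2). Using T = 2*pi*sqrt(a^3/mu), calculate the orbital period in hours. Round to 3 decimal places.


Step 1: a^3 / mu = 2.505820e+22 / 3.986e14 = 6.286553e+07
Step 2: sqrt(6.286553e+07) = 7928.7785 s
Step 3: T = 2*pi * 7928.7785 = 49817.98 s
Step 4: T in hours = 49817.98 / 3600 = 13.838 hours

13.838


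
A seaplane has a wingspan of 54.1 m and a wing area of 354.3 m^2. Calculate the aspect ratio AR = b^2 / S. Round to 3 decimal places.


Step 1: b^2 = 54.1^2 = 2926.81
Step 2: AR = 2926.81 / 354.3 = 8.261

8.261


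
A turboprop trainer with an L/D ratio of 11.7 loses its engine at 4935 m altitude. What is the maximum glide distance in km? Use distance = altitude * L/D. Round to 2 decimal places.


Step 1: Glide distance = altitude * L/D = 4935 * 11.7 = 57739.5 m
Step 2: Convert to km: 57739.5 / 1000 = 57.74 km

57.74


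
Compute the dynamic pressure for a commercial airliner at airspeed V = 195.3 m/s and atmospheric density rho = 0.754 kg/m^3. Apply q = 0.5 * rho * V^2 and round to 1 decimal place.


Step 1: V^2 = 195.3^2 = 38142.09
Step 2: q = 0.5 * 0.754 * 38142.09
Step 3: q = 14379.6 Pa

14379.6


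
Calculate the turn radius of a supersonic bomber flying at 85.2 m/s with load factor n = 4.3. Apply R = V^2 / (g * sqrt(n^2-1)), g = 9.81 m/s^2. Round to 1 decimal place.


Step 1: V^2 = 85.2^2 = 7259.04
Step 2: n^2 - 1 = 4.3^2 - 1 = 17.49
Step 3: sqrt(17.49) = 4.182105
Step 4: R = 7259.04 / (9.81 * 4.182105) = 176.9 m

176.9


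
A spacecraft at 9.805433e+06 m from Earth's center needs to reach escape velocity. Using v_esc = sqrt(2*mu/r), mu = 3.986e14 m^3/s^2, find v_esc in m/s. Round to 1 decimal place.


Step 1: 2*mu/r = 2 * 3.986e14 / 9.805433e+06 = 81301866.0165
Step 2: v_esc = sqrt(81301866.0165) = 9016.8 m/s

9016.8


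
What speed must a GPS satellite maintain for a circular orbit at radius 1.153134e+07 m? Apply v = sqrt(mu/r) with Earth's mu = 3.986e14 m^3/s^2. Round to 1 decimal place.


Step 1: mu / r = 3.986e14 / 1.153134e+07 = 34566667.8807
Step 2: v = sqrt(34566667.8807) = 5879.3 m/s

5879.3


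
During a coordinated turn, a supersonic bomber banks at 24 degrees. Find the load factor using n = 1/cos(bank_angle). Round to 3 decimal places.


Step 1: Convert 24 degrees to radians = 0.418879
Step 2: cos(24 deg) = 0.913545
Step 3: n = 1 / 0.913545 = 1.095

1.095


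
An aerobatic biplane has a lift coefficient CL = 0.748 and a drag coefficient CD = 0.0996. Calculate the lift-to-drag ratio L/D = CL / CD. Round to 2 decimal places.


Step 1: L/D = CL / CD = 0.748 / 0.0996
Step 2: L/D = 7.51

7.51


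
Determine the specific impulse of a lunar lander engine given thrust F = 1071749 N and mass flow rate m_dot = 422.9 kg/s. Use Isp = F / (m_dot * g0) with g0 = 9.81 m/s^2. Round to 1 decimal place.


Step 1: m_dot * g0 = 422.9 * 9.81 = 4148.65
Step 2: Isp = 1071749 / 4148.65 = 258.3 s

258.3


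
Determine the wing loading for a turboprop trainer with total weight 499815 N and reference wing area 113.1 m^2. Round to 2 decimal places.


Step 1: Wing loading = W / S = 499815 / 113.1
Step 2: Wing loading = 4419.23 N/m^2

4419.23


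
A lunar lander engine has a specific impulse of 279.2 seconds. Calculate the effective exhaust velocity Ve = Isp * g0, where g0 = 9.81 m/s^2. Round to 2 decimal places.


Step 1: Ve = Isp * g0 = 279.2 * 9.81
Step 2: Ve = 2738.95 m/s

2738.95


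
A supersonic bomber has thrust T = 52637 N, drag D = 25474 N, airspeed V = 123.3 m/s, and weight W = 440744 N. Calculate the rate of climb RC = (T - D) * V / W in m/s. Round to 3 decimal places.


Step 1: Excess thrust = T - D = 52637 - 25474 = 27163 N
Step 2: Excess power = 27163 * 123.3 = 3349197.9 W
Step 3: RC = 3349197.9 / 440744 = 7.599 m/s

7.599


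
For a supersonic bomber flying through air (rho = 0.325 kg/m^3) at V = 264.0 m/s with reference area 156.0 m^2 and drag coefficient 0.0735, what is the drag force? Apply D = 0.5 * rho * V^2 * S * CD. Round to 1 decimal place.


Step 1: Dynamic pressure q = 0.5 * 0.325 * 264.0^2 = 11325.6 Pa
Step 2: Drag D = q * S * CD = 11325.6 * 156.0 * 0.0735
Step 3: D = 129859.3 N

129859.3


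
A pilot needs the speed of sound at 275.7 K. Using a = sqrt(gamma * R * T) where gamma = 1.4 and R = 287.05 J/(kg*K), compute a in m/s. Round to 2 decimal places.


Step 1: gamma * R * T = 1.4 * 287.05 * 275.7 = 110795.559
Step 2: a = sqrt(110795.559) = 332.86 m/s

332.86


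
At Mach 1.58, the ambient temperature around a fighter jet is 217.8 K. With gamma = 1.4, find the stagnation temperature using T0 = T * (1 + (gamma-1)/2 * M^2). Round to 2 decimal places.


Step 1: (gamma-1)/2 = 0.2
Step 2: M^2 = 2.4964
Step 3: 1 + 0.2 * 2.4964 = 1.49928
Step 4: T0 = 217.8 * 1.49928 = 326.54 K

326.54


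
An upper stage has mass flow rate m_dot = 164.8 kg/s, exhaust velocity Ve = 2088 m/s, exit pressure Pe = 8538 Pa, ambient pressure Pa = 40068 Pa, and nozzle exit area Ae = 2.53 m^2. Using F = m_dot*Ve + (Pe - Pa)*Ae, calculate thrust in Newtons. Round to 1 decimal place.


Step 1: Momentum thrust = m_dot * Ve = 164.8 * 2088 = 344102.4 N
Step 2: Pressure thrust = (Pe - Pa) * Ae = (8538 - 40068) * 2.53 = -79770.90 N
Step 3: Total thrust F = 344102.4 + -79770.90 = 264331.5 N

264331.5


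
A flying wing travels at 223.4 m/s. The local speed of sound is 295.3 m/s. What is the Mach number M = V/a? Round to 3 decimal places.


Step 1: M = V / a = 223.4 / 295.3
Step 2: M = 0.757

0.757


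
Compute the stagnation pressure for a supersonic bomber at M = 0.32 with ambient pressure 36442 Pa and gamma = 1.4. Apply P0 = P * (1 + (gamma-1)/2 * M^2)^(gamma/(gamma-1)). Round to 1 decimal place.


Step 1: (gamma-1)/2 * M^2 = 0.2 * 0.1024 = 0.02048
Step 2: 1 + 0.02048 = 1.02048
Step 3: Exponent gamma/(gamma-1) = 3.5
Step 4: P0 = 36442 * 1.02048^3.5 = 39121.7 Pa

39121.7


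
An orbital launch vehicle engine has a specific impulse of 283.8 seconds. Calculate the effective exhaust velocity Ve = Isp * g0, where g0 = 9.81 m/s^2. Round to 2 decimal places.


Step 1: Ve = Isp * g0 = 283.8 * 9.81
Step 2: Ve = 2784.08 m/s

2784.08


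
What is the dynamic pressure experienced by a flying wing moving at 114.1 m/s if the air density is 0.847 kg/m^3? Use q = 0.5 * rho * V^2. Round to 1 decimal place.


Step 1: V^2 = 114.1^2 = 13018.81
Step 2: q = 0.5 * 0.847 * 13018.81
Step 3: q = 5513.5 Pa

5513.5


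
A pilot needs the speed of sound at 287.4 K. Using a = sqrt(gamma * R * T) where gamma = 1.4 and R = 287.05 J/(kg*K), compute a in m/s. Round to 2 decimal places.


Step 1: gamma * R * T = 1.4 * 287.05 * 287.4 = 115497.438
Step 2: a = sqrt(115497.438) = 339.85 m/s

339.85


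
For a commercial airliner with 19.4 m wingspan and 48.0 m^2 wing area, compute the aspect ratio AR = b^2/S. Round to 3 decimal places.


Step 1: b^2 = 19.4^2 = 376.36
Step 2: AR = 376.36 / 48.0 = 7.841

7.841


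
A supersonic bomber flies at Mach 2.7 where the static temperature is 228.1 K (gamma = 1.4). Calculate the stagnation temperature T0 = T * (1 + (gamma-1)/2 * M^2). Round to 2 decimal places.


Step 1: (gamma-1)/2 = 0.2
Step 2: M^2 = 7.29
Step 3: 1 + 0.2 * 7.29 = 2.458
Step 4: T0 = 228.1 * 2.458 = 560.67 K

560.67


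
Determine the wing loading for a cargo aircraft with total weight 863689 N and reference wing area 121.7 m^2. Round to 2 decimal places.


Step 1: Wing loading = W / S = 863689 / 121.7
Step 2: Wing loading = 7096.87 N/m^2

7096.87


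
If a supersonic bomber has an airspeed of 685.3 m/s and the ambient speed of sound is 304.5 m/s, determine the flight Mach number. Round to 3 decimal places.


Step 1: M = V / a = 685.3 / 304.5
Step 2: M = 2.251

2.251


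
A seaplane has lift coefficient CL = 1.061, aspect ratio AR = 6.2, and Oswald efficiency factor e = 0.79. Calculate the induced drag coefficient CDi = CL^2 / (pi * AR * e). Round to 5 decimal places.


Step 1: CL^2 = 1.061^2 = 1.125721
Step 2: pi * AR * e = 3.14159 * 6.2 * 0.79 = 15.387521
Step 3: CDi = 1.125721 / 15.387521 = 0.07316

0.07316


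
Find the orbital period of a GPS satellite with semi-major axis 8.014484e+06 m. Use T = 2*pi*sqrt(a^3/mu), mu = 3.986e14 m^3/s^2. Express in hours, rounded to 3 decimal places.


Step 1: a^3 / mu = 5.147860e+20 / 3.986e14 = 1.291485e+06
Step 2: sqrt(1.291485e+06) = 1136.4353 s
Step 3: T = 2*pi * 1136.4353 = 7140.43 s
Step 4: T in hours = 7140.43 / 3600 = 1.983 hours

1.983


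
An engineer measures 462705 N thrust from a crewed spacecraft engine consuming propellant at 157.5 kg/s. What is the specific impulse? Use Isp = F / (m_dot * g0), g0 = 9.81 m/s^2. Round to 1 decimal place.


Step 1: m_dot * g0 = 157.5 * 9.81 = 1545.08
Step 2: Isp = 462705 / 1545.08 = 299.5 s

299.5


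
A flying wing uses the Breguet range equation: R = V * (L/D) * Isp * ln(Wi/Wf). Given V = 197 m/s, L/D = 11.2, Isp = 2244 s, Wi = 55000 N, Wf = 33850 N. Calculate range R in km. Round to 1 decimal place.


Step 1: Coefficient = V * (L/D) * Isp = 197 * 11.2 * 2244 = 4951161.6 m
Step 2: Wi/Wf = 55000 / 33850 = 1.624815
Step 3: ln(1.624815) = 0.485394
Step 4: R = 4951161.6 * 0.485394 = 2403265.1 m = 2403.3 km

2403.3


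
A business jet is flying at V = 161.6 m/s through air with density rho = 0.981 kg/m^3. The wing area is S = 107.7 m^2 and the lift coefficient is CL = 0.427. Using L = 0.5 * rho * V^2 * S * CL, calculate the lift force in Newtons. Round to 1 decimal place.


Step 1: Calculate dynamic pressure q = 0.5 * 0.981 * 161.6^2 = 0.5 * 0.981 * 26114.56 = 12809.1917 Pa
Step 2: Multiply by wing area and lift coefficient: L = 12809.1917 * 107.7 * 0.427
Step 3: L = 1379549.9439 * 0.427 = 589067.8 N

589067.8


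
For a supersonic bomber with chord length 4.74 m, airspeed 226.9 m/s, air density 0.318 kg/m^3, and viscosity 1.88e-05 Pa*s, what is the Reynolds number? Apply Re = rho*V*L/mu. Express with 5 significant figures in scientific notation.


Step 1: Numerator = rho * V * L = 0.318 * 226.9 * 4.74 = 342.010908
Step 2: Re = 342.010908 / 1.88e-05
Step 3: Re = 1.8192e+07

1.8192e+07


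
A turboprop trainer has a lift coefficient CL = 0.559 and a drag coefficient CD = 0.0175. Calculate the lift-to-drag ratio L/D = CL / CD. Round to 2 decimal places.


Step 1: L/D = CL / CD = 0.559 / 0.0175
Step 2: L/D = 31.94

31.94


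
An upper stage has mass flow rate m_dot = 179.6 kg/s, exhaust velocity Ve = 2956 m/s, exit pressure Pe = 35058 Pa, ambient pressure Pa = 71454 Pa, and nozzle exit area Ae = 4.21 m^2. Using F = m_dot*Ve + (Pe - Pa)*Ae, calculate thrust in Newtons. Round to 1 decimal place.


Step 1: Momentum thrust = m_dot * Ve = 179.6 * 2956 = 530897.6 N
Step 2: Pressure thrust = (Pe - Pa) * Ae = (35058 - 71454) * 4.21 = -153227.16 N
Step 3: Total thrust F = 530897.6 + -153227.16 = 377670.4 N

377670.4


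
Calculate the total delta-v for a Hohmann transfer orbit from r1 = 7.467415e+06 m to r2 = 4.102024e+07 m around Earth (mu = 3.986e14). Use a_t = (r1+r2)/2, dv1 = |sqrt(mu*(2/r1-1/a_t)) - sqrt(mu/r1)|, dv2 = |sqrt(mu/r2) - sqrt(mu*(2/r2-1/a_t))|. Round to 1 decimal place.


Step 1: Transfer semi-major axis a_t = (7.467415e+06 + 4.102024e+07) / 2 = 2.424383e+07 m
Step 2: v1 (circular at r1) = sqrt(mu/r1) = 7306.06 m/s
Step 3: v_t1 = sqrt(mu*(2/r1 - 1/a_t)) = 9503.47 m/s
Step 4: dv1 = |9503.47 - 7306.06| = 2197.4 m/s
Step 5: v2 (circular at r2) = 3117.24 m/s, v_t2 = 1730.03 m/s
Step 6: dv2 = |3117.24 - 1730.03| = 1387.2 m/s
Step 7: Total delta-v = 2197.4 + 1387.2 = 3584.6 m/s

3584.6


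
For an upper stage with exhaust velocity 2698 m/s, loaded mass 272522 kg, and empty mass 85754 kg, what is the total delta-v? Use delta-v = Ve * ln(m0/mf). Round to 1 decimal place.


Step 1: Mass ratio m0/mf = 272522 / 85754 = 3.177951
Step 2: ln(3.177951) = 1.156237
Step 3: delta-v = 2698 * 1.156237 = 3119.5 m/s

3119.5


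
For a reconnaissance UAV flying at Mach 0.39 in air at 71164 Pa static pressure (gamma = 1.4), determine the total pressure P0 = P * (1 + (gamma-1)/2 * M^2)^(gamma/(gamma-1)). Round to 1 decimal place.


Step 1: (gamma-1)/2 * M^2 = 0.2 * 0.1521 = 0.03042
Step 2: 1 + 0.03042 = 1.03042
Step 3: Exponent gamma/(gamma-1) = 3.5
Step 4: P0 = 71164 * 1.03042^3.5 = 79033.3 Pa

79033.3


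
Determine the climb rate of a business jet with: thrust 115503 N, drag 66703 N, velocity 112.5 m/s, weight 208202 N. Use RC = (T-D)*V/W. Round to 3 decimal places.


Step 1: Excess thrust = T - D = 115503 - 66703 = 48800 N
Step 2: Excess power = 48800 * 112.5 = 5490000.0 W
Step 3: RC = 5490000.0 / 208202 = 26.369 m/s

26.369


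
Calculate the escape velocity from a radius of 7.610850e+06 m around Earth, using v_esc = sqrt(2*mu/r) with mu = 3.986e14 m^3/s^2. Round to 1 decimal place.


Step 1: 2*mu/r = 2 * 3.986e14 / 7.610850e+06 = 104745199.2879
Step 2: v_esc = sqrt(104745199.2879) = 10234.5 m/s

10234.5


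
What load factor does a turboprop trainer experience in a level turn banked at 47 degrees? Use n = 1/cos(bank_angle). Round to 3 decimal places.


Step 1: Convert 47 degrees to radians = 0.820305
Step 2: cos(47 deg) = 0.681998
Step 3: n = 1 / 0.681998 = 1.466

1.466


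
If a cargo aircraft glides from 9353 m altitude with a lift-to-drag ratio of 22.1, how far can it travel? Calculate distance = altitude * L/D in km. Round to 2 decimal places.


Step 1: Glide distance = altitude * L/D = 9353 * 22.1 = 206701.3 m
Step 2: Convert to km: 206701.3 / 1000 = 206.70 km

206.70


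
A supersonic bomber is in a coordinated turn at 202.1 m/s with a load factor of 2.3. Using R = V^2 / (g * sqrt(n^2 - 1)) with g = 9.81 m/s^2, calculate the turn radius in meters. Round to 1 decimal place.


Step 1: V^2 = 202.1^2 = 40844.41
Step 2: n^2 - 1 = 2.3^2 - 1 = 4.29
Step 3: sqrt(4.29) = 2.071232
Step 4: R = 40844.41 / (9.81 * 2.071232) = 2010.2 m

2010.2


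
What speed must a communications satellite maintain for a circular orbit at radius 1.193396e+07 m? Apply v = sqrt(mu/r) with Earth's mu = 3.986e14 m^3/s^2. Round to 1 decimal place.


Step 1: mu / r = 3.986e14 / 1.193396e+07 = 33400480.6452
Step 2: v = sqrt(33400480.6452) = 5779.3 m/s

5779.3


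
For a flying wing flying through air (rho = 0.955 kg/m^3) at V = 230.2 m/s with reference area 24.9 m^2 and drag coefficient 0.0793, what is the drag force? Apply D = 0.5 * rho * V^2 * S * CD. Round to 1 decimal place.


Step 1: Dynamic pressure q = 0.5 * 0.955 * 230.2^2 = 25303.6991 Pa
Step 2: Drag D = q * S * CD = 25303.6991 * 24.9 * 0.0793
Step 3: D = 49963.9 N

49963.9


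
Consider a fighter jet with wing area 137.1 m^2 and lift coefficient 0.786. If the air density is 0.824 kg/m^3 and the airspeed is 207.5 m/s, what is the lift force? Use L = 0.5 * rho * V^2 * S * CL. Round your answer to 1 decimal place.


Step 1: Calculate dynamic pressure q = 0.5 * 0.824 * 207.5^2 = 0.5 * 0.824 * 43056.25 = 17739.175 Pa
Step 2: Multiply by wing area and lift coefficient: L = 17739.175 * 137.1 * 0.786
Step 3: L = 2432040.8925 * 0.786 = 1911584.1 N

1911584.1


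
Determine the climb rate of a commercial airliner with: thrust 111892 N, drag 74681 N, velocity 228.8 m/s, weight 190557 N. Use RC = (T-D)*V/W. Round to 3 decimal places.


Step 1: Excess thrust = T - D = 111892 - 74681 = 37211 N
Step 2: Excess power = 37211 * 228.8 = 8513876.8 W
Step 3: RC = 8513876.8 / 190557 = 44.679 m/s

44.679


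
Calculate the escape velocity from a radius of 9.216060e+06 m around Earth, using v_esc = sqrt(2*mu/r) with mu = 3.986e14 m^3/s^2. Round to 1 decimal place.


Step 1: 2*mu/r = 2 * 3.986e14 / 9.216060e+06 = 86501172.9524
Step 2: v_esc = sqrt(86501172.9524) = 9300.6 m/s

9300.6


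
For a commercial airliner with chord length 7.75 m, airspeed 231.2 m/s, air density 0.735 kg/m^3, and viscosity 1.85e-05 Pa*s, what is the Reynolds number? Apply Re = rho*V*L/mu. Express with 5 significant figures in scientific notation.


Step 1: Numerator = rho * V * L = 0.735 * 231.2 * 7.75 = 1316.973
Step 2: Re = 1316.973 / 1.85e-05
Step 3: Re = 7.1188e+07

7.1188e+07


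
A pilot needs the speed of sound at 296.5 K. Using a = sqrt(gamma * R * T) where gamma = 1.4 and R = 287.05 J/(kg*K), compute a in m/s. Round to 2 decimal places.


Step 1: gamma * R * T = 1.4 * 287.05 * 296.5 = 119154.455
Step 2: a = sqrt(119154.455) = 345.19 m/s

345.19


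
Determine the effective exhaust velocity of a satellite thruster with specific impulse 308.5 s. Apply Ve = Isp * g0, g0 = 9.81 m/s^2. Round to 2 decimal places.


Step 1: Ve = Isp * g0 = 308.5 * 9.81
Step 2: Ve = 3026.39 m/s

3026.39


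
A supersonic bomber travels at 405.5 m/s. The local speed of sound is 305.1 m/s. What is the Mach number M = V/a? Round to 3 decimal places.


Step 1: M = V / a = 405.5 / 305.1
Step 2: M = 1.329

1.329


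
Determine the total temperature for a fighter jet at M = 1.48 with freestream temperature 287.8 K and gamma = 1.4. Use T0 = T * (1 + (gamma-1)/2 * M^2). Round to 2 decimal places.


Step 1: (gamma-1)/2 = 0.2
Step 2: M^2 = 2.1904
Step 3: 1 + 0.2 * 2.1904 = 1.43808
Step 4: T0 = 287.8 * 1.43808 = 413.88 K

413.88


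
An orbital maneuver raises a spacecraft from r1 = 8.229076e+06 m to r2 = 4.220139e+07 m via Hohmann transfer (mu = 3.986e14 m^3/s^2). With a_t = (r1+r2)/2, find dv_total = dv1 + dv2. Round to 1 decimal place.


Step 1: Transfer semi-major axis a_t = (8.229076e+06 + 4.220139e+07) / 2 = 2.521523e+07 m
Step 2: v1 (circular at r1) = sqrt(mu/r1) = 6959.74 m/s
Step 3: v_t1 = sqrt(mu*(2/r1 - 1/a_t)) = 9003.78 m/s
Step 4: dv1 = |9003.78 - 6959.74| = 2044.04 m/s
Step 5: v2 (circular at r2) = 3073.3 m/s, v_t2 = 1755.7 m/s
Step 6: dv2 = |3073.3 - 1755.7| = 1317.61 m/s
Step 7: Total delta-v = 2044.04 + 1317.61 = 3361.6 m/s

3361.6


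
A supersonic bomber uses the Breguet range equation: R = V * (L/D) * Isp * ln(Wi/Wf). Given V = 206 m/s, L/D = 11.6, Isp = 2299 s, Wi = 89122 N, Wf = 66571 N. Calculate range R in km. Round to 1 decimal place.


Step 1: Coefficient = V * (L/D) * Isp = 206 * 11.6 * 2299 = 5493690.4 m
Step 2: Wi/Wf = 89122 / 66571 = 1.338751
Step 3: ln(1.338751) = 0.291737
Step 4: R = 5493690.4 * 0.291737 = 1602713.7 m = 1602.7 km

1602.7


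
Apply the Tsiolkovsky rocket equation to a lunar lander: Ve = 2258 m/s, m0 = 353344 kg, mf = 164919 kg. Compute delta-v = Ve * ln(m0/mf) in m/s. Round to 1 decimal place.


Step 1: Mass ratio m0/mf = 353344 / 164919 = 2.142531
Step 2: ln(2.142531) = 0.761988
Step 3: delta-v = 2258 * 0.761988 = 1720.6 m/s

1720.6


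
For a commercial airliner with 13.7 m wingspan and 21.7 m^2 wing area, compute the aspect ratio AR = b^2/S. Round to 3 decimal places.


Step 1: b^2 = 13.7^2 = 187.69
Step 2: AR = 187.69 / 21.7 = 8.649

8.649


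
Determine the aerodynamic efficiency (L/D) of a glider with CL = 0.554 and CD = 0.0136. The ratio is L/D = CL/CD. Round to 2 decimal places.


Step 1: L/D = CL / CD = 0.554 / 0.0136
Step 2: L/D = 40.74

40.74


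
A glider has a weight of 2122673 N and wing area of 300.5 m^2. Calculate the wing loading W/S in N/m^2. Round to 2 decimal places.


Step 1: Wing loading = W / S = 2122673 / 300.5
Step 2: Wing loading = 7063.80 N/m^2

7063.80


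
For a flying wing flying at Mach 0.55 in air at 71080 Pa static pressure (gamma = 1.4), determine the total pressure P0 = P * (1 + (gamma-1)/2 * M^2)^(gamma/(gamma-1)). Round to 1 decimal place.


Step 1: (gamma-1)/2 * M^2 = 0.2 * 0.3025 = 0.0605
Step 2: 1 + 0.0605 = 1.0605
Step 3: Exponent gamma/(gamma-1) = 3.5
Step 4: P0 = 71080 * 1.0605^3.5 = 87304.1 Pa

87304.1


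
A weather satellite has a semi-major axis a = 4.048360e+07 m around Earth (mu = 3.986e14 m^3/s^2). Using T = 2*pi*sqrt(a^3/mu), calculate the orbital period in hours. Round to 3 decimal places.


Step 1: a^3 / mu = 6.634946e+22 / 3.986e14 = 1.664562e+08
Step 2: sqrt(1.664562e+08) = 12901.7921 s
Step 3: T = 2*pi * 12901.7921 = 81064.35 s
Step 4: T in hours = 81064.35 / 3600 = 22.518 hours

22.518


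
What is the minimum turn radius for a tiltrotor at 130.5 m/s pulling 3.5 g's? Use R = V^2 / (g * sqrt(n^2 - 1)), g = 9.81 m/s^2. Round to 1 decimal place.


Step 1: V^2 = 130.5^2 = 17030.25
Step 2: n^2 - 1 = 3.5^2 - 1 = 11.25
Step 3: sqrt(11.25) = 3.354102
Step 4: R = 17030.25 / (9.81 * 3.354102) = 517.6 m

517.6


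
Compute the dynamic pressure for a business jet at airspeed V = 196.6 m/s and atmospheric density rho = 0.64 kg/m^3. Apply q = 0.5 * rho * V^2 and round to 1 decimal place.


Step 1: V^2 = 196.6^2 = 38651.56
Step 2: q = 0.5 * 0.64 * 38651.56
Step 3: q = 12368.5 Pa

12368.5


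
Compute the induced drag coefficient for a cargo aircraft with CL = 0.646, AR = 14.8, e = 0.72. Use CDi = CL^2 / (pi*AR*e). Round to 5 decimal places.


Step 1: CL^2 = 0.646^2 = 0.417316
Step 2: pi * AR * e = 3.14159 * 14.8 * 0.72 = 33.476811
Step 3: CDi = 0.417316 / 33.476811 = 0.01247

0.01247


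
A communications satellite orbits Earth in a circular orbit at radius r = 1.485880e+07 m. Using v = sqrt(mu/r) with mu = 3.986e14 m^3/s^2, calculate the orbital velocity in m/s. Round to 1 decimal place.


Step 1: mu / r = 3.986e14 / 1.485880e+07 = 26825854.0394
Step 2: v = sqrt(26825854.0394) = 5179.4 m/s

5179.4


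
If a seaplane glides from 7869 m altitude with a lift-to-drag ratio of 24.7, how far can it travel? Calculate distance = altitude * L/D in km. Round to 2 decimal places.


Step 1: Glide distance = altitude * L/D = 7869 * 24.7 = 194364.3 m
Step 2: Convert to km: 194364.3 / 1000 = 194.36 km

194.36


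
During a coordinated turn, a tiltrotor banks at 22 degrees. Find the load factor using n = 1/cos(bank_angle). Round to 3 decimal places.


Step 1: Convert 22 degrees to radians = 0.383972
Step 2: cos(22 deg) = 0.927184
Step 3: n = 1 / 0.927184 = 1.079

1.079


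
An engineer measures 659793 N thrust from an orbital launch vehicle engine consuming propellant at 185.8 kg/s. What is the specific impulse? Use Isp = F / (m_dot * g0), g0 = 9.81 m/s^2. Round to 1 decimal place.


Step 1: m_dot * g0 = 185.8 * 9.81 = 1822.7
Step 2: Isp = 659793 / 1822.7 = 362.0 s

362.0


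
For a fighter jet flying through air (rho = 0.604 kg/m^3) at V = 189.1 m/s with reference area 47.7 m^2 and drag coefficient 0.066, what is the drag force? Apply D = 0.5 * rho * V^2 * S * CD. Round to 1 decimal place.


Step 1: Dynamic pressure q = 0.5 * 0.604 * 189.1^2 = 10799.1606 Pa
Step 2: Drag D = q * S * CD = 10799.1606 * 47.7 * 0.066
Step 3: D = 33997.9 N

33997.9


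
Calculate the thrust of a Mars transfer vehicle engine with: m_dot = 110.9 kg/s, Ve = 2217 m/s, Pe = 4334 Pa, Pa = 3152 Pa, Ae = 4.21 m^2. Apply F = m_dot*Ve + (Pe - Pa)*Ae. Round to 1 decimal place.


Step 1: Momentum thrust = m_dot * Ve = 110.9 * 2217 = 245865.3 N
Step 2: Pressure thrust = (Pe - Pa) * Ae = (4334 - 3152) * 4.21 = 4976.22 N
Step 3: Total thrust F = 245865.3 + 4976.22 = 250841.5 N

250841.5


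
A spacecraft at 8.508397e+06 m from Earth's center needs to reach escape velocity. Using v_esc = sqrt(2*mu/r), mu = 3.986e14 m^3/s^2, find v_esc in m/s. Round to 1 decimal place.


Step 1: 2*mu/r = 2 * 3.986e14 / 8.508397e+06 = 93695674.9902
Step 2: v_esc = sqrt(93695674.9902) = 9679.7 m/s

9679.7


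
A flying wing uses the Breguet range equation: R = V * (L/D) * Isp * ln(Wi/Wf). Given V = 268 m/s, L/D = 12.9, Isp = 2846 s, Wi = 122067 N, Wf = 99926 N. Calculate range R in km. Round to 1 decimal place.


Step 1: Coefficient = V * (L/D) * Isp = 268 * 12.9 * 2846 = 9839191.2 m
Step 2: Wi/Wf = 122067 / 99926 = 1.221574
Step 3: ln(1.221574) = 0.20014
Step 4: R = 9839191.2 * 0.20014 = 1969217.3 m = 1969.2 km

1969.2


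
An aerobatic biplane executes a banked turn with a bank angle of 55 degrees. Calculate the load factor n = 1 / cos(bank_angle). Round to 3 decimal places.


Step 1: Convert 55 degrees to radians = 0.959931
Step 2: cos(55 deg) = 0.573576
Step 3: n = 1 / 0.573576 = 1.743

1.743


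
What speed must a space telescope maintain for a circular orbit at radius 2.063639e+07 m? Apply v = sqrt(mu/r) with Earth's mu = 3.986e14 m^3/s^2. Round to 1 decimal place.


Step 1: mu / r = 3.986e14 / 2.063639e+07 = 19315393.8261
Step 2: v = sqrt(19315393.8261) = 4394.9 m/s

4394.9


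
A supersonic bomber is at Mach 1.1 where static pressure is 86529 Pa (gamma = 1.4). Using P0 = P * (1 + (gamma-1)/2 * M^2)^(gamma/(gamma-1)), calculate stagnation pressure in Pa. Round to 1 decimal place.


Step 1: (gamma-1)/2 * M^2 = 0.2 * 1.21 = 0.242
Step 2: 1 + 0.242 = 1.242
Step 3: Exponent gamma/(gamma-1) = 3.5
Step 4: P0 = 86529 * 1.242^3.5 = 184751.2 Pa

184751.2


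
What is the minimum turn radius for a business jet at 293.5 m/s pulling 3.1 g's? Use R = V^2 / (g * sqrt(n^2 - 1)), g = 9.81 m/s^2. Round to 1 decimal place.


Step 1: V^2 = 293.5^2 = 86142.25
Step 2: n^2 - 1 = 3.1^2 - 1 = 8.61
Step 3: sqrt(8.61) = 2.93428
Step 4: R = 86142.25 / (9.81 * 2.93428) = 2992.6 m

2992.6


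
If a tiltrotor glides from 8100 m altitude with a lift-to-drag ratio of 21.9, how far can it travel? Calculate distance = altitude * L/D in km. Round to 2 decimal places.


Step 1: Glide distance = altitude * L/D = 8100 * 21.9 = 177390.0 m
Step 2: Convert to km: 177390.0 / 1000 = 177.39 km

177.39


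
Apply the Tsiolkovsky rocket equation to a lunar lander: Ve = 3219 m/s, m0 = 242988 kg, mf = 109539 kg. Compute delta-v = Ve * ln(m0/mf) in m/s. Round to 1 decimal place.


Step 1: Mass ratio m0/mf = 242988 / 109539 = 2.218278
Step 2: ln(2.218278) = 0.796731
Step 3: delta-v = 3219 * 0.796731 = 2564.7 m/s

2564.7


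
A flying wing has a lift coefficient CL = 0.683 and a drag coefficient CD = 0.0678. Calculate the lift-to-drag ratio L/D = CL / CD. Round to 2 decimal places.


Step 1: L/D = CL / CD = 0.683 / 0.0678
Step 2: L/D = 10.07

10.07


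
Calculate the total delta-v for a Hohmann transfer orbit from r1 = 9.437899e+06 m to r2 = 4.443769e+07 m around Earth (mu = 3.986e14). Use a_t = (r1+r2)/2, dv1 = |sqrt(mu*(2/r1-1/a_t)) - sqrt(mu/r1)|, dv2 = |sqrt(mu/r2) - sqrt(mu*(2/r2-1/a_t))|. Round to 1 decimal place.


Step 1: Transfer semi-major axis a_t = (9.437899e+06 + 4.443769e+07) / 2 = 2.693779e+07 m
Step 2: v1 (circular at r1) = sqrt(mu/r1) = 6498.77 m/s
Step 3: v_t1 = sqrt(mu*(2/r1 - 1/a_t)) = 8346.91 m/s
Step 4: dv1 = |8346.91 - 6498.77| = 1848.14 m/s
Step 5: v2 (circular at r2) = 2994.97 m/s, v_t2 = 1772.76 m/s
Step 6: dv2 = |2994.97 - 1772.76| = 1222.21 m/s
Step 7: Total delta-v = 1848.14 + 1222.21 = 3070.4 m/s

3070.4


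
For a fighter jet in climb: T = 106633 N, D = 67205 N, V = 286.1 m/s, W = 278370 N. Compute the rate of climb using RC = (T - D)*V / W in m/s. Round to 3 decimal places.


Step 1: Excess thrust = T - D = 106633 - 67205 = 39428 N
Step 2: Excess power = 39428 * 286.1 = 11280350.8 W
Step 3: RC = 11280350.8 / 278370 = 40.523 m/s

40.523


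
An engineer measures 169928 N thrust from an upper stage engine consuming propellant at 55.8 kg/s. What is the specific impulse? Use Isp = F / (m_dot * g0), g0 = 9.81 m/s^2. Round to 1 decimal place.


Step 1: m_dot * g0 = 55.8 * 9.81 = 547.4
Step 2: Isp = 169928 / 547.4 = 310.4 s

310.4


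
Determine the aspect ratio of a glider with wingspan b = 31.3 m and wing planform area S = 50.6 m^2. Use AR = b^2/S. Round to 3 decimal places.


Step 1: b^2 = 31.3^2 = 979.69
Step 2: AR = 979.69 / 50.6 = 19.361

19.361


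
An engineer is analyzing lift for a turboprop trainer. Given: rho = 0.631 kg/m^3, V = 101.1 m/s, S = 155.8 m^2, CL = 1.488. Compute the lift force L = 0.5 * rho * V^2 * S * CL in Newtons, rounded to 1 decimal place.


Step 1: Calculate dynamic pressure q = 0.5 * 0.631 * 101.1^2 = 0.5 * 0.631 * 10221.21 = 3224.7918 Pa
Step 2: Multiply by wing area and lift coefficient: L = 3224.7918 * 155.8 * 1.488
Step 3: L = 502422.5554 * 1.488 = 747604.8 N

747604.8


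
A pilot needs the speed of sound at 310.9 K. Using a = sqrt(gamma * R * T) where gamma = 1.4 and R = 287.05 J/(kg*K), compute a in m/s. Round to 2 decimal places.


Step 1: gamma * R * T = 1.4 * 287.05 * 310.9 = 124941.383
Step 2: a = sqrt(124941.383) = 353.47 m/s

353.47


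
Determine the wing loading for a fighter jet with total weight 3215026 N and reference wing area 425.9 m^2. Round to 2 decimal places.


Step 1: Wing loading = W / S = 3215026 / 425.9
Step 2: Wing loading = 7548.78 N/m^2

7548.78


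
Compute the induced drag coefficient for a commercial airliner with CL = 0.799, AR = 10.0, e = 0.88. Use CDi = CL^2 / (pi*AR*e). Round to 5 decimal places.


Step 1: CL^2 = 0.799^2 = 0.638401
Step 2: pi * AR * e = 3.14159 * 10.0 * 0.88 = 27.646015
Step 3: CDi = 0.638401 / 27.646015 = 0.02309

0.02309


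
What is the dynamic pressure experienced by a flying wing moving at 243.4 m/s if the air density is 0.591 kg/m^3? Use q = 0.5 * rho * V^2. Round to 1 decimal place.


Step 1: V^2 = 243.4^2 = 59243.56
Step 2: q = 0.5 * 0.591 * 59243.56
Step 3: q = 17506.5 Pa

17506.5


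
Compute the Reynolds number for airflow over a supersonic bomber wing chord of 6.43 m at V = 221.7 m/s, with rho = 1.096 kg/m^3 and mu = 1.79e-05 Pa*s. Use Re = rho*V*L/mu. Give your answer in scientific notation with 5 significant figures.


Step 1: Numerator = rho * V * L = 1.096 * 221.7 * 6.43 = 1562.381976
Step 2: Re = 1562.381976 / 1.79e-05
Step 3: Re = 8.7284e+07

8.7284e+07


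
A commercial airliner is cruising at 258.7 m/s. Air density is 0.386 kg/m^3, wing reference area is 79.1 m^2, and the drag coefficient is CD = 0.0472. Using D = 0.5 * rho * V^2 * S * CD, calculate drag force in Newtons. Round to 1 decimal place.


Step 1: Dynamic pressure q = 0.5 * 0.386 * 258.7^2 = 12916.6582 Pa
Step 2: Drag D = q * S * CD = 12916.6582 * 79.1 * 0.0472
Step 3: D = 48224.6 N

48224.6


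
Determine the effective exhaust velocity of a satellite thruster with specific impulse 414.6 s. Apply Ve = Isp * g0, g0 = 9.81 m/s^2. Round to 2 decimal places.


Step 1: Ve = Isp * g0 = 414.6 * 9.81
Step 2: Ve = 4067.23 m/s

4067.23


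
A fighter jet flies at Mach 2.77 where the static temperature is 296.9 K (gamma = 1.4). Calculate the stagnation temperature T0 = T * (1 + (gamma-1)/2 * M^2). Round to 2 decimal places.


Step 1: (gamma-1)/2 = 0.2
Step 2: M^2 = 7.6729
Step 3: 1 + 0.2 * 7.6729 = 2.53458
Step 4: T0 = 296.9 * 2.53458 = 752.52 K

752.52


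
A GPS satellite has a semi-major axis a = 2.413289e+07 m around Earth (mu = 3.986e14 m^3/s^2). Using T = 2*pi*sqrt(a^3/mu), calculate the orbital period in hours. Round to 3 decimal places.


Step 1: a^3 / mu = 1.405491e+22 / 3.986e14 = 3.526068e+07
Step 2: sqrt(3.526068e+07) = 5938.0705 s
Step 3: T = 2*pi * 5938.0705 = 37310.0 s
Step 4: T in hours = 37310.0 / 3600 = 10.364 hours

10.364


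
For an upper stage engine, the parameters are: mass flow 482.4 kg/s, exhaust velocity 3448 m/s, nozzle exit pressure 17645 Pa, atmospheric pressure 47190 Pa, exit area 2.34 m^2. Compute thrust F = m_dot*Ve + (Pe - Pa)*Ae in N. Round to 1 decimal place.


Step 1: Momentum thrust = m_dot * Ve = 482.4 * 3448 = 1663315.2 N
Step 2: Pressure thrust = (Pe - Pa) * Ae = (17645 - 47190) * 2.34 = -69135.30 N
Step 3: Total thrust F = 1663315.2 + -69135.30 = 1594179.9 N

1594179.9


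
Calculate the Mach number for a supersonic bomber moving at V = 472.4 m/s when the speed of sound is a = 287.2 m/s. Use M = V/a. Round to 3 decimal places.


Step 1: M = V / a = 472.4 / 287.2
Step 2: M = 1.645

1.645


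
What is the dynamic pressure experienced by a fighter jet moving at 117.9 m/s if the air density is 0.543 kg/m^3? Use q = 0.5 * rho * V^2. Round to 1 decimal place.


Step 1: V^2 = 117.9^2 = 13900.41
Step 2: q = 0.5 * 0.543 * 13900.41
Step 3: q = 3774.0 Pa

3774.0


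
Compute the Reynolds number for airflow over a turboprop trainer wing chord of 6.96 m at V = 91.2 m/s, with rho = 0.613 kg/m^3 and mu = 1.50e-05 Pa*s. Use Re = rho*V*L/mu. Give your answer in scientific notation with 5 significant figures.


Step 1: Numerator = rho * V * L = 0.613 * 91.2 * 6.96 = 389.102976
Step 2: Re = 389.102976 / 1.50e-05
Step 3: Re = 2.5940e+07

2.5940e+07


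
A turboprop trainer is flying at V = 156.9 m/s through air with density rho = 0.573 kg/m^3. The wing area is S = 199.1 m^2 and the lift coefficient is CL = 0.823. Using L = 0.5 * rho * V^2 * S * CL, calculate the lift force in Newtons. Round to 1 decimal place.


Step 1: Calculate dynamic pressure q = 0.5 * 0.573 * 156.9^2 = 0.5 * 0.573 * 24617.61 = 7052.9453 Pa
Step 2: Multiply by wing area and lift coefficient: L = 7052.9453 * 199.1 * 0.823
Step 3: L = 1404241.4023 * 0.823 = 1155690.7 N

1155690.7
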